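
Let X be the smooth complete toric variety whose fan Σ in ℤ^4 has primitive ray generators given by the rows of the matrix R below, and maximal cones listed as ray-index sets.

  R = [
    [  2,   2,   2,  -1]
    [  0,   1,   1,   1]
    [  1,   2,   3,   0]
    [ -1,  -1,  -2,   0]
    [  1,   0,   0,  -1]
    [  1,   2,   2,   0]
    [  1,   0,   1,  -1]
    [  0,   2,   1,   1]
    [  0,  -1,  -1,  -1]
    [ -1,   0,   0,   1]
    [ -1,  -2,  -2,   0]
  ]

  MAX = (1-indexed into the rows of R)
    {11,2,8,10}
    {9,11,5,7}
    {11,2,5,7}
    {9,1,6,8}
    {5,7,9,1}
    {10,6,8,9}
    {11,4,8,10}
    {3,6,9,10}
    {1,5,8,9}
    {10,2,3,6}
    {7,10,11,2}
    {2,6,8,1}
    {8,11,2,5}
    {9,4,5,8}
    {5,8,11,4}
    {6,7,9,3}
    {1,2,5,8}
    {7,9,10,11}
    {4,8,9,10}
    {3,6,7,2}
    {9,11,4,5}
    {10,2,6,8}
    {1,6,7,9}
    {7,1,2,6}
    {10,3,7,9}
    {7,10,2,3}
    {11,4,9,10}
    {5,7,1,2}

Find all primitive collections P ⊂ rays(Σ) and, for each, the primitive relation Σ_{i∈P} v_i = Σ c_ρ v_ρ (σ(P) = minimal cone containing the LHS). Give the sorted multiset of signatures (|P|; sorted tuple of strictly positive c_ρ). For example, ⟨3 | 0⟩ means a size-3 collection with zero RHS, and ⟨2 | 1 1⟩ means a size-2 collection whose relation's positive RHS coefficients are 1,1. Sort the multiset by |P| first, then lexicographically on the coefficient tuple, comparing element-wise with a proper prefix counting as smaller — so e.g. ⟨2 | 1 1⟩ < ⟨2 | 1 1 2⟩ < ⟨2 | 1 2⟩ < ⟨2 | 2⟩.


18 minimal non-faces of Δ(Σ) (on 11 rays):

  P = {2,9}:  v_{2} + v_{9} = 0  so sig = ⟨2 | 0⟩
  P = {5,10}:  v_{5} + v_{10} = 0  so sig = ⟨2 | 0⟩
  P = {6,11}:  v_{6} + v_{11} = 0  so sig = ⟨2 | 0⟩
  P = {1,10}:  v_{1} + v_{10} = v_{6}  so sig = ⟨2 | 1⟩
  P = {1,11}:  v_{1} + v_{11} = v_{5}  so sig = ⟨2 | 1⟩
  P = {4,7}:  v_{4} + v_{7} = v_{9}  so sig = ⟨2 | 1⟩
  P = {5,6}:  v_{5} + v_{6} = v_{1}  so sig = ⟨2 | 1⟩
  P = {7,8}:  v_{7} + v_{8} = v_{6}  so sig = ⟨2 | 1⟩
  P = {2,4}:  v_{2} + v_{4} = v_{8} + v_{11}  so sig = ⟨2 | 1 1⟩
  P = {3,5}:  v_{3} + v_{5} = v_{6} + v_{7}  so sig = ⟨2 | 1 1⟩
  P = {3,11}:  v_{3} + v_{11} = v_{7} + v_{10}  so sig = ⟨2 | 1 1⟩
  P = {4,6}:  v_{4} + v_{6} = v_{8} + v_{9}  so sig = ⟨2 | 1 1⟩
  P = {1,4}:  v_{1} + v_{4} = v_{5} + v_{8} + v_{9}  so sig = ⟨2 | 1 1 1⟩
  P = {3,4}:  v_{3} + v_{4} = v_{6} + v_{9} + v_{10}  so sig = ⟨2 | 1 1 1⟩
  P = {1,3}:  v_{1} + v_{3} = 2·v_{6} + v_{7}  so sig = ⟨2 | 1 2⟩
  P = {3,8}:  v_{3} + v_{8} = 2·v_{6} + v_{10}  so sig = ⟨2 | 1 2⟩
  P = {6,7,10}:  v_{6} + v_{7} + v_{10} = v_{3}  so sig = ⟨3 | 1⟩
  P = {8,9,11}:  v_{8} + v_{9} + v_{11} = v_{4}  so sig = ⟨3 | 1⟩

so the primitive-relation signature multiset is
    ⟨2 | 0⟩
    ⟨2 | 0⟩
    ⟨2 | 0⟩
    ⟨2 | 1⟩
    ⟨2 | 1⟩
    ⟨2 | 1⟩
    ⟨2 | 1⟩
    ⟨2 | 1⟩
    ⟨2 | 1 1⟩
    ⟨2 | 1 1⟩
    ⟨2 | 1 1⟩
    ⟨2 | 1 1⟩
    ⟨2 | 1 1 1⟩
    ⟨2 | 1 1 1⟩
    ⟨2 | 1 2⟩
    ⟨2 | 1 2⟩
    ⟨3 | 1⟩
    ⟨3 | 1⟩


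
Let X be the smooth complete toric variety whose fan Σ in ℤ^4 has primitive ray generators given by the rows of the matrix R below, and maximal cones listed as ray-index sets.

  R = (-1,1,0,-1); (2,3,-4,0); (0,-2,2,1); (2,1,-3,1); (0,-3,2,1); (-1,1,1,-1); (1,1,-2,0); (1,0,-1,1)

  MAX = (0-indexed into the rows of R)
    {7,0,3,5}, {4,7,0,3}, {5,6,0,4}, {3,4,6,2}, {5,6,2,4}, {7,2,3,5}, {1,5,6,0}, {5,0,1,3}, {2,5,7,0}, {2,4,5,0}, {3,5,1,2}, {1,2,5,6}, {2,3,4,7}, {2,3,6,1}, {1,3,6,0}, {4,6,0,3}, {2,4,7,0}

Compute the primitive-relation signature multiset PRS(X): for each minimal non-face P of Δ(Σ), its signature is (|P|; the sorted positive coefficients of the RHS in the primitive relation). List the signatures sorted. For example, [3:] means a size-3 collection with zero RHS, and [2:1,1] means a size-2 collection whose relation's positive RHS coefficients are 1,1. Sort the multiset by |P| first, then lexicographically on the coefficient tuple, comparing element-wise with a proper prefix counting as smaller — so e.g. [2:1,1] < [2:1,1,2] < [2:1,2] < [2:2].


Σ has 9 primitive collections:

  {6,7}:  v_{6} + v_{7} = v_{3} — sig = [2:1]
  {1,4}:  v_{1} + v_{4} = v_{2} + 2·v_{6} — sig = [2:1,2]
  {1,7}:  v_{1} + v_{7} = 2·v_{3} + v_{5} — sig = [2:1,2]
  {0,2,6}:  v_{0} + v_{2} + v_{6} = 0 — sig = [3:]
  {0,2,3}:  v_{0} + v_{2} + v_{3} = v_{7} — sig = [3:1]
  {3,5,6}:  v_{3} + v_{5} + v_{6} = v_{1} — sig = [3:1]
  {4,5,7}:  v_{4} + v_{5} + v_{7} = v_{2} — sig = [3:1]
  {0,1,2}:  v_{0} + v_{1} + v_{2} = v_{3} + v_{5} — sig = [3:1,1]
  {3,4,5}:  v_{3} + v_{4} + v_{5} = v_{2} + v_{6} — sig = [3:1,1]

Signatures (|P|; sorted positive RHS coefficients), sorted:
    [2:1]
    [2:1,2]
    [2:1,2]
    [3:]
    [3:1]
    [3:1]
    [3:1]
    [3:1,1]
    [3:1,1]


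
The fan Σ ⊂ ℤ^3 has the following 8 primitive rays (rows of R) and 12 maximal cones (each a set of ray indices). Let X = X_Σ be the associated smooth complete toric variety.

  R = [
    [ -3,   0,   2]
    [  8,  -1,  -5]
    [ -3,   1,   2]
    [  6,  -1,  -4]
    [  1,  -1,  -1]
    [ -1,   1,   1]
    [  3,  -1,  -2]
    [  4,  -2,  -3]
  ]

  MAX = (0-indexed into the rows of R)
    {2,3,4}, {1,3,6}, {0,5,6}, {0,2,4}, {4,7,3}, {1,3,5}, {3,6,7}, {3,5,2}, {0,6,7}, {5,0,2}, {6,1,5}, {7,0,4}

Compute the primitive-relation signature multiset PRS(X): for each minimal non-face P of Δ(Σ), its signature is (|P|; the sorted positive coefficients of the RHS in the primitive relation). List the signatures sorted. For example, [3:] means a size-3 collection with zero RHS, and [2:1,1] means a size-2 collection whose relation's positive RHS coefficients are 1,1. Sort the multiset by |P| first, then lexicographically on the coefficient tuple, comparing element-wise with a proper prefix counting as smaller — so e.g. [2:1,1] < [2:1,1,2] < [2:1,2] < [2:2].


11 minimal non-faces of Δ(Σ) (on 8 rays):

  P={2,6}:  v_{2} + v_{6} = 0  →  sig = [2:]
  P={4,5}:  v_{4} + v_{5} = 0  →  sig = [2:]
  P={0,3}:  v_{0} + v_{3} = v_{6}  →  sig = [2:1]
  P={2,7}:  v_{2} + v_{7} = v_{4}  →  sig = [2:1]
  P={4,6}:  v_{4} + v_{6} = v_{7}  →  sig = [2:1]
  P={5,7}:  v_{5} + v_{7} = v_{6}  →  sig = [2:1]
  P={1,2}:  v_{1} + v_{2} = v_{3} + v_{5}  →  sig = [2:1,1]
  P={1,4}:  v_{1} + v_{4} = v_{3} + v_{6}  →  sig = [2:1,1]
  P={0,1}:  v_{0} + v_{1} = v_{5} + 2·v_{6}  →  sig = [2:1,2]
  P={1,7}:  v_{1} + v_{7} = v_{3} + 2·v_{6}  →  sig = [2:1,2]
  P={3,5,6}:  v_{3} + v_{5} + v_{6} = v_{1}  →  sig = [3:1]

Signatures (|P|; sorted positive RHS coefficients), sorted:
    |P|=2: 10 collections, coeffs (), (), (1), (1), (1), (1), (1,1), (1,1), (1,2), (1,2)
    |P|=3: 1 collection, coeffs (1)


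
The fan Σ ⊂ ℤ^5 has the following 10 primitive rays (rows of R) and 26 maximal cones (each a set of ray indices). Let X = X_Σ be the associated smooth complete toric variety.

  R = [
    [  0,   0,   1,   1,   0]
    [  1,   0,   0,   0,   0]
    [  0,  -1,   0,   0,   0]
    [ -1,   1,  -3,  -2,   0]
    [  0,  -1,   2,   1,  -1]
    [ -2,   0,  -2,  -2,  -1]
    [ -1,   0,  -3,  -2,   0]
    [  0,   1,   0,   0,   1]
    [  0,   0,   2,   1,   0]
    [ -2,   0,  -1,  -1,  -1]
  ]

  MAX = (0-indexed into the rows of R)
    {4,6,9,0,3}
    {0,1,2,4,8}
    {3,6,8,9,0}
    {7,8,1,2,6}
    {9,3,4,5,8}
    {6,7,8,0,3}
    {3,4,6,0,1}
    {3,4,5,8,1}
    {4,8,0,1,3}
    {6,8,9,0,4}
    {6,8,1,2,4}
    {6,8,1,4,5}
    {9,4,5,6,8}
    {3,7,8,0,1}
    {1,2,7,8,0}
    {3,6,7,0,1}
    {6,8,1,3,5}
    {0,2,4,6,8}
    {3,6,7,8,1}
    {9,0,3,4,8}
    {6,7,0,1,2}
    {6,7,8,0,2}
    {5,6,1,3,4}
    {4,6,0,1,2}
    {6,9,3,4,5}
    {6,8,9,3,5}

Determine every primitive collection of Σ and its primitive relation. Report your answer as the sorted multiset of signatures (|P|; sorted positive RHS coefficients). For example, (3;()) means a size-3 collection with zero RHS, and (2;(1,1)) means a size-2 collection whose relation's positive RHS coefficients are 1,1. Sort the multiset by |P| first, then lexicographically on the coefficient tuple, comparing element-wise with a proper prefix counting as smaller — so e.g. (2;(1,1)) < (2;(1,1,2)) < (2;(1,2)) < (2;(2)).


|primitive collections| = 10. Relations:

  P = {0,5}:  v_{0} + v_{5} = v_{9} — sig = (2;(1))
  P = {2,3}:  v_{2} + v_{3} = v_{6} — sig = (2;(1))
  P = {4,7}:  v_{4} + v_{7} = v_{8} — sig = (2;(1))
  P = {1,9}:  v_{1} + v_{9} = v_{3} + v_{4} — sig = (2;(1,1))
  P = {2,9}:  v_{2} + v_{9} = v_{0} + v_{4} + 2·v_{6} + v_{8} — sig = (2;(1,1,1,2))
  P = {7,9}:  v_{7} + v_{9} = v_{0} + v_{3} + v_{6} + 2·v_{8} — sig = (2;(1,1,1,2))
  P = {2,5}:  v_{2} + v_{5} = v_{4} + 2·v_{6} + v_{8} — sig = (2;(1,1,2))
  P = {5,7}:  v_{5} + v_{7} = v_{3} + v_{6} + 2·v_{8} — sig = (2;(1,1,2))
  P = {0,1,6,8}:  v_{0} + v_{1} + v_{6} + v_{8} = 0 — sig = (4;())
  P = {3,4,6,8}:  v_{3} + v_{4} + v_{6} + v_{8} = v_{5} — sig = (4;(1))

Hence PRS(X_Σ) =
[(2;(1)), (2;(1)), (2;(1)), (2;(1,1)), (2;(1,1,1,2)), (2;(1,1,1,2)), (2;(1,1,2)), (2;(1,1,2)), (4;()), (4;(1))]


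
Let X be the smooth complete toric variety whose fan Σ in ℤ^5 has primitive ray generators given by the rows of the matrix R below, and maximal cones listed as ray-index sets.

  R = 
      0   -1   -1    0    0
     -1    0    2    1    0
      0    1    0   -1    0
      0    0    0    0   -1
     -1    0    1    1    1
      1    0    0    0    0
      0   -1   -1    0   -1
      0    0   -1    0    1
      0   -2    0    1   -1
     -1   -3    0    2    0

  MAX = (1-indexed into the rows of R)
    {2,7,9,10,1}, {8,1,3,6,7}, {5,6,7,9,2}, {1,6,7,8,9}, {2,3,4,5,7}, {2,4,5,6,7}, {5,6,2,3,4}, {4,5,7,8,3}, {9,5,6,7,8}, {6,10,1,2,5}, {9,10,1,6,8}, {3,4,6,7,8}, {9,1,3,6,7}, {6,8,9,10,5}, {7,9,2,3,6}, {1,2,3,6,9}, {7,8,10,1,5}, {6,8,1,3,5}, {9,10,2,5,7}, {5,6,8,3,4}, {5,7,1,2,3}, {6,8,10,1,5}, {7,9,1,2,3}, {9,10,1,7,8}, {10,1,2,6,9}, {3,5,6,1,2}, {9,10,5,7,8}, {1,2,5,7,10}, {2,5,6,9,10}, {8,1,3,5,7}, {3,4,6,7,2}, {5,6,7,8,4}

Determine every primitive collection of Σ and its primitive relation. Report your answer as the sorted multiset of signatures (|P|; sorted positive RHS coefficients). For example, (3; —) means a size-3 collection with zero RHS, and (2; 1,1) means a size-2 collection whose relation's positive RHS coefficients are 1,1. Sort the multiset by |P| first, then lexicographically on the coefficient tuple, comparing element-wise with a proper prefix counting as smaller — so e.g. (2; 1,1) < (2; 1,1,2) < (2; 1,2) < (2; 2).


Δ(Σ) — 10 vertices, 12 min non-faces:

  P = {1,4}:  v_{1} + v_{4} = v_{7} — sig = (2; 1)
  P = {2,8}:  v_{2} + v_{8} = v_{5} — sig = (2; 1)
  P = {4,10}:  v_{4} + v_{10} = v_{5} + v_{7} + v_{9} — sig = (2; 1,1,1)
  P = {4,9}:  v_{4} + v_{9} = v_{2} + v_{6} + 2·v_{7} — sig = (2; 1,1,2)
  P = {3,10}:  v_{3} + v_{10} = 2·v_{1} + v_{2} — sig = (2; 1,2)
  P = {1,5,9}:  v_{1} + v_{5} + v_{9} = v_{10} — sig = (3; 1)
  P = {3,8,9}:  v_{3} + v_{8} + v_{9} = v_{1} — sig = (3; 1)
  P = {3,5,9}:  v_{3} + v_{5} + v_{9} = v_{1} + v_{2} — sig = (3; 1,1)
  P = {6,7,10}:  v_{6} + v_{7} + v_{10} = v_{8} + 2·v_{9} — sig = (3; 1,2)
  P = {3,5,6,7}:  v_{3} + v_{5} + v_{6} + v_{7} = 0 — sig = (4; —)
  P = {1,2,6,7}:  v_{1} + v_{2} + v_{6} + v_{7} = v_{9} — sig = (4; 1)
  P = {1,5,6,7}:  v_{1} + v_{5} + v_{6} + v_{7} = v_{8} + v_{9} — sig = (4; 1,1)

Hence PRS(X_Σ) =
    |P|=2: 5 collections, coeffs (1), (1), (1,1,1), (1,1,2), (1,2)
    |P|=3: 4 collections, coeffs (1), (1), (1,1), (1,2)
    |P|=4: 3 collections, coeffs (), (1), (1,1)


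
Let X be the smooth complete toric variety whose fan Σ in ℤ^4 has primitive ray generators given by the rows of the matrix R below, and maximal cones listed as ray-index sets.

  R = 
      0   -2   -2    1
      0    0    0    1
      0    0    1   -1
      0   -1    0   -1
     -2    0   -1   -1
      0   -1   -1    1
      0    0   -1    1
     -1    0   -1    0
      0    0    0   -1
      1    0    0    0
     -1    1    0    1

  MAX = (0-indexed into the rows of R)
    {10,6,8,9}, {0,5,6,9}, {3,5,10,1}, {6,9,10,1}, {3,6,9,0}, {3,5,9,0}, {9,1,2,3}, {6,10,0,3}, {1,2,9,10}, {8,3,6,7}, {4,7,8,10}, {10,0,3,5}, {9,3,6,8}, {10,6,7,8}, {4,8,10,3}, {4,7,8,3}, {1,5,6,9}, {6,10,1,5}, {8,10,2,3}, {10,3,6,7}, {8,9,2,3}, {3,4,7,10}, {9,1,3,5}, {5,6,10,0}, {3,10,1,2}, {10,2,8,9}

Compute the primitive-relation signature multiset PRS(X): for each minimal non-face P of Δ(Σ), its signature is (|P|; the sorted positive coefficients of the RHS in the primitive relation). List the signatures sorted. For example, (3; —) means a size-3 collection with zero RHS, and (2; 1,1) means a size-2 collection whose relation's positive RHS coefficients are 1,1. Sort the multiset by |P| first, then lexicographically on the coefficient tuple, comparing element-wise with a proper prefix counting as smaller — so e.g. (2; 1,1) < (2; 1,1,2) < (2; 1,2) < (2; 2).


Σ has 25 primitive collections:

  P={1,8}:  v_{1} + v_{8} = 0  ⟹  sig = (2; —)
  P={2,6}:  v_{2} + v_{6} = 0  ⟹  sig = (2; —)
  P={0,2}:  v_{0} + v_{2} = v_{3} + v_{5}  ⟹  sig = (2; 1,1)
  P={2,5}:  v_{2} + v_{5} = v_{1} + v_{3}  ⟹  sig = (2; 1,1)
  P={4,9}:  v_{4} + v_{9} = v_{7} + v_{8}  ⟹  sig = (2; 1,1)
  P={5,8}:  v_{5} + v_{8} = v_{3} + v_{6}  ⟹  sig = (2; 1,1)
  P={7,9}:  v_{7} + v_{9} = v_{6} + v_{8}  ⟹  sig = (2; 1,1)
  P={1,4}:  v_{1} + v_{4} = v_{3} + v_{7} + v_{10}  ⟹  sig = (2; 1,1,1)
  P={1,7}:  v_{1} + v_{7} = v_{3} + v_{6} + v_{10}  ⟹  sig = (2; 1,1,1)
  P={2,7}:  v_{2} + v_{7} = v_{3} + v_{8} + v_{10}  ⟹  sig = (2; 1,1,1)
  P={4,5}:  v_{4} + v_{5} = 2·v_{3} + v_{6} + v_{7} + v_{10}  ⟹  sig = (2; 1,1,1,2)
  P={0,4}:  v_{0} + v_{4} = 3·v_{3} + 2·v_{6} + v_{7} + v_{10}  ⟹  sig = (2; 1,1,2,3)
  P={5,7}:  v_{5} + v_{7} = 2·v_{3} + 2·v_{6} + v_{10}  ⟹  sig = (2; 1,2,2)
  P={0,7}:  v_{0} + v_{7} = 3·v_{3} + 3·v_{6} + v_{10}  ⟹  sig = (2; 1,3,3)
  P={0,1}:  v_{0} + v_{1} = 2·v_{5}  ⟹  sig = (2; 2)
  P={4,6}:  v_{4} + v_{6} = 2·v_{7}  ⟹  sig = (2; 2)
  P={0,8}:  v_{0} + v_{8} = 2·v_{3} + 2·v_{6}  ⟹  sig = (2; 2,2)
  P={2,4}:  v_{2} + v_{4} = 2·v_{3} + 2·v_{8} + 2·v_{10}  ⟹  sig = (2; 2,2,2)
  P={3,9,10}:  v_{3} + v_{9} + v_{10} = 0  ⟹  sig = (3; —)
  P={1,3,6}:  v_{1} + v_{3} + v_{6} = v_{5}  ⟹  sig = (3; 1)
  P={3,5,6}:  v_{3} + v_{5} + v_{6} = v_{0}  ⟹  sig = (3; 1)
  P={0,9,10}:  v_{0} + v_{9} + v_{10} = v_{5} + v_{6}  ⟹  sig = (3; 1,1)
  P={5,9,10}:  v_{5} + v_{9} + v_{10} = v_{1} + v_{6}  ⟹  sig = (3; 1,1)
  P={3,6,8,10}:  v_{3} + v_{6} + v_{8} + v_{10} = v_{7}  ⟹  sig = (4; 1)
  P={3,7,8,10}:  v_{3} + v_{7} + v_{8} + v_{10} = v_{4}  ⟹  sig = (4; 1)

so the primitive-relation signature multiset is
[(2; —), (2; —), (2; 1,1), (2; 1,1), (2; 1,1), (2; 1,1), (2; 1,1), (2; 1,1,1), (2; 1,1,1), (2; 1,1,1), (2; 1,1,1,2), (2; 1,1,2,3), (2; 1,2,2), (2; 1,3,3), (2; 2), (2; 2), (2; 2,2), (2; 2,2,2), (3; —), (3; 1), (3; 1), (3; 1,1), (3; 1,1), (4; 1), (4; 1)]


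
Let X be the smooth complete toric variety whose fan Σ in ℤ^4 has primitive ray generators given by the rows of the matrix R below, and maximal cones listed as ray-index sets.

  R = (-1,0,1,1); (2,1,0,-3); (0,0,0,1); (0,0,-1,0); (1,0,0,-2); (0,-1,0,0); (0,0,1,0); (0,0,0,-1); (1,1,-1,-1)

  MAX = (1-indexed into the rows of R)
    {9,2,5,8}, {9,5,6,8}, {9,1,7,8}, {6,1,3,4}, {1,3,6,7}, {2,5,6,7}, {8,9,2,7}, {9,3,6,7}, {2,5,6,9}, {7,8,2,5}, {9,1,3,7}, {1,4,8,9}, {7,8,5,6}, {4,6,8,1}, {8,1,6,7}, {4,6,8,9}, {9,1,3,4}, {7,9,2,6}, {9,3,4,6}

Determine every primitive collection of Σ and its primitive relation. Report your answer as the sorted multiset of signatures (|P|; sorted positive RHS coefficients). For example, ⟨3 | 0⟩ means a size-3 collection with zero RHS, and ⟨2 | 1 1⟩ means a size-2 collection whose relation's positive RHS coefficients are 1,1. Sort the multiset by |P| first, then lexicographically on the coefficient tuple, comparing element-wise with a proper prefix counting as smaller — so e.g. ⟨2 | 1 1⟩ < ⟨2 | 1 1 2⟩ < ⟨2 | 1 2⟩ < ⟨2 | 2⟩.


Δ(Σ) — 9 vertices, 12 min non-faces:

  P = {3,8}:  v_{3} + v_{8} = 0  so sig = ⟨2 | 0⟩
  P = {4,7}:  v_{4} + v_{7} = 0  so sig = ⟨2 | 0⟩
  P = {1,5}:  v_{1} + v_{5} = v_{7} + v_{8}  so sig = ⟨2 | 1 1⟩
  P = {2,4}:  v_{2} + v_{4} = v_{5} + v_{9}  so sig = ⟨2 | 1 1⟩
  P = {3,5}:  v_{3} + v_{5} = v_{6} + v_{7} + v_{9}  so sig = ⟨2 | 1 1 1⟩
  P = {4,5}:  v_{4} + v_{5} = v_{6} + v_{8} + v_{9}  so sig = ⟨2 | 1 1 1⟩
  P = {1,2}:  v_{1} + v_{2} = 2·v_{7} + v_{8} + v_{9}  so sig = ⟨2 | 1 1 2⟩
  P = {2,3}:  v_{2} + v_{3} = v_{6} + 2·v_{7} + 2·v_{9}  so sig = ⟨2 | 1 2 2⟩
  P = {1,6,9}:  v_{1} + v_{6} + v_{9} = 0  so sig = ⟨3 | 0⟩
  P = {5,7,9}:  v_{5} + v_{7} + v_{9} = v_{2}  so sig = ⟨3 | 1⟩
  P = {2,6,8}:  v_{2} + v_{6} + v_{8} = 2·v_{5}  so sig = ⟨3 | 2⟩
  P = {6,7,8,9}:  v_{6} + v_{7} + v_{8} + v_{9} = v_{5}  so sig = ⟨4 | 1⟩

Signatures (|P|; sorted positive RHS coefficients), sorted:
{ ⟨2 | 0⟩ ×2,  ⟨2 | 1 1⟩ ×2,  ⟨2 | 1 1 1⟩ ×2,  ⟨2 | 1 1 2⟩,  ⟨2 | 1 2 2⟩,  ⟨3 | 0⟩,  ⟨3 | 1⟩,  ⟨3 | 2⟩,  ⟨4 | 1⟩ }


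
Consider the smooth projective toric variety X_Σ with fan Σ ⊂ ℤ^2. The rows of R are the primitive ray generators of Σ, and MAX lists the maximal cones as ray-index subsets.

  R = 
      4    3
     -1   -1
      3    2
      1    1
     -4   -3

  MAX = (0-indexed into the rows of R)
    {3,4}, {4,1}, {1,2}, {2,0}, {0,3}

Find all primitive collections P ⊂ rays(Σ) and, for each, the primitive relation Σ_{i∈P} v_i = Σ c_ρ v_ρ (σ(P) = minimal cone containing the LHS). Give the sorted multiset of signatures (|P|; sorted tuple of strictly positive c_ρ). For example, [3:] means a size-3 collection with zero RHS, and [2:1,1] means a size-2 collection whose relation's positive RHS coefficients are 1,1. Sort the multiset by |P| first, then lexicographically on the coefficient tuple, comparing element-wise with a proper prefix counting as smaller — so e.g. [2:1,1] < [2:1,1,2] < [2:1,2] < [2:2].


Σ has 5 primitive collections:

  P = {0,4}:  v_{0} + v_{4} = 0  ⟹  sig = [2:]
  P = {1,3}:  v_{1} + v_{3} = 0  ⟹  sig = [2:]
  P = {0,1}:  v_{0} + v_{1} = v_{2}  ⟹  sig = [2:1]
  P = {2,3}:  v_{2} + v_{3} = v_{0}  ⟹  sig = [2:1]
  P = {2,4}:  v_{2} + v_{4} = v_{1}  ⟹  sig = [2:1]

Signatures (|P|; sorted positive RHS coefficients), sorted:
    [2:]
    [2:]
    [2:1]
    [2:1]
    [2:1]


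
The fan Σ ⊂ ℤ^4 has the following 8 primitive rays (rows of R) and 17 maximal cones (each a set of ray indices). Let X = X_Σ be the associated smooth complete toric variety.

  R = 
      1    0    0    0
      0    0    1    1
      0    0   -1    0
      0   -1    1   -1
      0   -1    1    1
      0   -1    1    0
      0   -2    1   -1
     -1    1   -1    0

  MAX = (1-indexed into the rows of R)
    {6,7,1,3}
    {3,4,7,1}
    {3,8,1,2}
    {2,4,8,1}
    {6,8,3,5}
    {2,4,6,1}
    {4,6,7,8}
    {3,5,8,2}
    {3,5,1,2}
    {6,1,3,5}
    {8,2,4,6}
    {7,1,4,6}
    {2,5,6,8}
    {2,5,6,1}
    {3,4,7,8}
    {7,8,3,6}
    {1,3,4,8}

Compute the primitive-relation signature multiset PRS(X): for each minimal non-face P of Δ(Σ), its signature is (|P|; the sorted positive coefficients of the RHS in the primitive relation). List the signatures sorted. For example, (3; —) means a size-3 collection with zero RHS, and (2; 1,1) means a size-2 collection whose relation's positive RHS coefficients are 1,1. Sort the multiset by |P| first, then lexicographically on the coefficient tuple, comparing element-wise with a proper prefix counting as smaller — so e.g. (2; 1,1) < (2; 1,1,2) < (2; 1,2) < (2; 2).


Primitive collections (9):

  • {5,7}:  v_{5} + v_{7} = v_{3} + 3·v_{6}  ⇒ sig = (2; 1,3)
  • {2,7}:  v_{2} + v_{7} = 2·v_{6}  ⇒ sig = (2; 2)
  • {4,5}:  v_{4} + v_{5} = 2·v_{6}  ⇒ sig = (2; 2)
  • {1,6,8}:  v_{1} + v_{6} + v_{8} = 0  ⇒ sig = (3; —)
  • {2,3,4}:  v_{2} + v_{3} + v_{4} = v_{6}  ⇒ sig = (3; 1)
  • {2,3,6}:  v_{2} + v_{3} + v_{6} = v_{5}  ⇒ sig = (3; 1)
  • {3,4,6}:  v_{3} + v_{4} + v_{6} = v_{7}  ⇒ sig = (3; 1)
  • {1,5,8}:  v_{1} + v_{5} + v_{8} = v_{2} + v_{3}  ⇒ sig = (3; 1,1)
  • {1,7,8}:  v_{1} + v_{7} + v_{8} = v_{3} + v_{4}  ⇒ sig = (3; 1,1)

Sorted signature multiset PRS(X):
    (2; 1,3)
    (2; 2)
    (2; 2)
    (3; —)
    (3; 1)
    (3; 1)
    (3; 1)
    (3; 1,1)
    (3; 1,1)


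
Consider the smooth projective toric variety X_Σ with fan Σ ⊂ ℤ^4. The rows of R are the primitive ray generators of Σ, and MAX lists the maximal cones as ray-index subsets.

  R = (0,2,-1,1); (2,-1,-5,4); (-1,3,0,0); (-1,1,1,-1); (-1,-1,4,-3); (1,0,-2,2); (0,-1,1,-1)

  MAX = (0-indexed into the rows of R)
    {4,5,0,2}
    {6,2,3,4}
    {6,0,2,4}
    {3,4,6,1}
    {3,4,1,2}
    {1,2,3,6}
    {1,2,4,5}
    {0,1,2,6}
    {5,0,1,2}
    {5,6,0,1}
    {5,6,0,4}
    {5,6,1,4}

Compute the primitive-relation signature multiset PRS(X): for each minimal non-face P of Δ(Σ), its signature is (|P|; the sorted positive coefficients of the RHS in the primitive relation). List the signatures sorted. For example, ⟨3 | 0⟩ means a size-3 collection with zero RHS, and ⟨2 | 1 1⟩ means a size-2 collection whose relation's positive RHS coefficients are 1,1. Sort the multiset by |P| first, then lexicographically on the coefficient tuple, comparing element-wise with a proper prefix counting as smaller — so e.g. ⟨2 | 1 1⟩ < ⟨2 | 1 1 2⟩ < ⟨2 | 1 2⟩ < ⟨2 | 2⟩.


5 minimal non-faces of Δ(Σ) (on 7 rays):

  • {0,3}:  v_{0} + v_{3} = v_{2} ; sig = ⟨2 | 1⟩
  • {3,5}:  v_{3} + v_{5} = v_{1} + v_{2} + v_{4} ; sig = ⟨2 | 1 1 1⟩
  • {0,1,4}:  v_{0} + v_{1} + v_{4} = v_{5} ; sig = ⟨3 | 1⟩
  • {2,5,6}:  v_{2} + v_{5} + v_{6} = v_{0} ; sig = ⟨3 | 1⟩
  • {1,2,4,6}:  v_{1} + v_{2} + v_{4} + v_{6} = 0 ; sig = ⟨4 | 0⟩

so the primitive-relation signature multiset is
    |P|=2: 2 collections, coeffs (1), (1,1,1)
    |P|=3: 2 collections, coeffs (1), (1)
    |P|=4: 1 collection, coeffs ()


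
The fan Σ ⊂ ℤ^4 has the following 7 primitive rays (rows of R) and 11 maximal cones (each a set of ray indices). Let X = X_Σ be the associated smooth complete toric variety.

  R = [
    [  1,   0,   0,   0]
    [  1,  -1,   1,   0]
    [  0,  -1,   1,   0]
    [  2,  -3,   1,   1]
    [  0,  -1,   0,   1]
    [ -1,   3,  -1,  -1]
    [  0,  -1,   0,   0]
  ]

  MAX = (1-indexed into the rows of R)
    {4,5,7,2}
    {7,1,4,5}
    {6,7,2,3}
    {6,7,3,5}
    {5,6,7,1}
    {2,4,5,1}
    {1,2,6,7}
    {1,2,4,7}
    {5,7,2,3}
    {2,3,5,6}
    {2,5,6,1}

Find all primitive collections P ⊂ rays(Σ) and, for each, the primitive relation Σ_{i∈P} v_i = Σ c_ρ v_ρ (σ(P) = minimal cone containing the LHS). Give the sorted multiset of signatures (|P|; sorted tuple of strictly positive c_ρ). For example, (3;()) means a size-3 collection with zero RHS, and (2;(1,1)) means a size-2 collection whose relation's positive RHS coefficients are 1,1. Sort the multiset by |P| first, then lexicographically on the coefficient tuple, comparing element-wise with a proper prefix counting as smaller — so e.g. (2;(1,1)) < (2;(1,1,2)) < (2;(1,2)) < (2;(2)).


5 collections generate NE(X_Σ); each relation:

  {1,3}:  v_{1} + v_{3} = v_{2}  ⟹  sig = (2;(1))
  {4,6}:  v_{4} + v_{6} = v_{1}  ⟹  sig = (2;(1))
  {3,4}:  v_{3} + v_{4} = 2·v_{2} + v_{5} + v_{7}  ⟹  sig = (2;(1,1,2))
  {2,5,6,7}:  v_{2} + v_{5} + v_{6} + v_{7} = 0  ⟹  sig = (4;())
  {1,2,5,7}:  v_{1} + v_{2} + v_{5} + v_{7} = v_{4}  ⟹  sig = (4;(1))

so the primitive-relation signature multiset is
    |P|=2: 3 collections, coeffs (1), (1), (1,1,2)
    |P|=4: 2 collections, coeffs (), (1)


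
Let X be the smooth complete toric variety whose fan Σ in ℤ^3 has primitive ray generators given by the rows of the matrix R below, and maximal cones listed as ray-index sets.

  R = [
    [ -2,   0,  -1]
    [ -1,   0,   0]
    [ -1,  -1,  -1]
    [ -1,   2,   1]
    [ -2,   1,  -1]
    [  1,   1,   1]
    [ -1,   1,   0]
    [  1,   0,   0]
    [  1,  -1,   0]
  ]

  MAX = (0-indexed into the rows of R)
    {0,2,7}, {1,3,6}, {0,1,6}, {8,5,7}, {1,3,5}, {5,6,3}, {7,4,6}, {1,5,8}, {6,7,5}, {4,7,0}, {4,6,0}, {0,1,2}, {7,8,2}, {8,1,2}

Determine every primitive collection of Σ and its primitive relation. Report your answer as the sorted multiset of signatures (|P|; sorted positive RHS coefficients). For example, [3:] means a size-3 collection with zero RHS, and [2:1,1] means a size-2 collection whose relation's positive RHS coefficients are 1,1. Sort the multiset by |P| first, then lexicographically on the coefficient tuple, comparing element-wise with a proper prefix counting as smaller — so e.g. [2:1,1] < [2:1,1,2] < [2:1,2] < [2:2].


17 minimal non-faces of Δ(Σ) (on 9 rays):

  P = {1,7}:  v_{1} + v_{7} = 0 — sig = [2:]
  P = {2,5}:  v_{2} + v_{5} = 0 — sig = [2:]
  P = {6,8}:  v_{6} + v_{8} = 0 — sig = [2:]
  P = {0,5}:  v_{0} + v_{5} = v_{6} — sig = [2:1]
  P = {0,8}:  v_{0} + v_{8} = v_{2} — sig = [2:1]
  P = {2,6}:  v_{2} + v_{6} = v_{0} — sig = [2:1]
  P = {1,4}:  v_{1} + v_{4} = v_{0} + v_{6} — sig = [2:1,1]
  P = {2,3}:  v_{2} + v_{3} = v_{1} + v_{6} — sig = [2:1,1]
  P = {3,7}:  v_{3} + v_{7} = v_{5} + v_{6} — sig = [2:1,1]
  P = {3,8}:  v_{3} + v_{8} = v_{1} + v_{5} — sig = [2:1,1]
  P = {4,8}:  v_{4} + v_{8} = v_{0} + v_{7} — sig = [2:1,1]
  P = {0,3}:  v_{0} + v_{3} = v_{1} + 2·v_{6} — sig = [2:1,2]
  P = {2,4}:  v_{2} + v_{4} = 2·v_{0} + v_{7} — sig = [2:1,2]
  P = {4,5}:  v_{4} + v_{5} = 2·v_{6} + v_{7} — sig = [2:1,2]
  P = {3,4}:  v_{3} + v_{4} = 3·v_{6} — sig = [2:3]
  P = {0,6,7}:  v_{0} + v_{6} + v_{7} = v_{4} — sig = [3:1]
  P = {1,5,6}:  v_{1} + v_{5} + v_{6} = v_{3} — sig = [3:1]

Sorted signature multiset PRS(X):
{ [2:] ×3,  [2:1] ×3,  [2:1,1] ×5,  [2:1,2] ×3,  [2:3],  [3:1] ×2 }


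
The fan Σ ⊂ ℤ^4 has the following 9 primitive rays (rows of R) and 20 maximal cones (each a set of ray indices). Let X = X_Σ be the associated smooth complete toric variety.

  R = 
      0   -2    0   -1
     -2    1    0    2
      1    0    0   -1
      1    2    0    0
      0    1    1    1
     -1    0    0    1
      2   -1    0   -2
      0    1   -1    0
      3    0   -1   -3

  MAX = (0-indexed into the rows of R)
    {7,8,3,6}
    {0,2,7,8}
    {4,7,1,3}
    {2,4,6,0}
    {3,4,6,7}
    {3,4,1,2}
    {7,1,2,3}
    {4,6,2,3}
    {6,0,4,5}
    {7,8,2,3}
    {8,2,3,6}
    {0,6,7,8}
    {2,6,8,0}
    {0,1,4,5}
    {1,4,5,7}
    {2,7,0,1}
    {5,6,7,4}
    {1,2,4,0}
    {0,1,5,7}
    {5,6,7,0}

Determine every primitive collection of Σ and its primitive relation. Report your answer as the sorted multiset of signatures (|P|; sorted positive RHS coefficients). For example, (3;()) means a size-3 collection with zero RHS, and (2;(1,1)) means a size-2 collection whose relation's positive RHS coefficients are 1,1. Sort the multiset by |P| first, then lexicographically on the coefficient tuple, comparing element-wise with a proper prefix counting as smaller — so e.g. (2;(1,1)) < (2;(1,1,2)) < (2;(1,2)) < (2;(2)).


Δ(Σ) — 9 vertices, 10 min non-faces:

  {1,6}:  v_{1} + v_{6} = 0  so sig = (2;())
  {2,5}:  v_{2} + v_{5} = 0  so sig = (2;())
  {0,3}:  v_{0} + v_{3} = v_{2}  so sig = (2;(1))
  {1,8}:  v_{1} + v_{8} = v_{2} + v_{7}  so sig = (2;(1,1))
  {3,5}:  v_{3} + v_{5} = v_{4} + v_{7}  so sig = (2;(1,1))
  {4,8}:  v_{4} + v_{8} = v_{3} + v_{6}  so sig = (2;(1,1))
  {5,8}:  v_{5} + v_{8} = v_{6} + v_{7}  so sig = (2;(1,1))
  {0,4,7}:  v_{0} + v_{4} + v_{7} = 0  so sig = (3;())
  {2,4,7}:  v_{2} + v_{4} + v_{7} = v_{3}  so sig = (3;(1))
  {2,6,7}:  v_{2} + v_{6} + v_{7} = v_{8}  so sig = (3;(1))

Signatures (|P|; sorted positive RHS coefficients), sorted:
{ (2;()) ×2,  (2;(1)),  (2;(1,1)) ×4,  (3;()),  (3;(1)) ×2 }


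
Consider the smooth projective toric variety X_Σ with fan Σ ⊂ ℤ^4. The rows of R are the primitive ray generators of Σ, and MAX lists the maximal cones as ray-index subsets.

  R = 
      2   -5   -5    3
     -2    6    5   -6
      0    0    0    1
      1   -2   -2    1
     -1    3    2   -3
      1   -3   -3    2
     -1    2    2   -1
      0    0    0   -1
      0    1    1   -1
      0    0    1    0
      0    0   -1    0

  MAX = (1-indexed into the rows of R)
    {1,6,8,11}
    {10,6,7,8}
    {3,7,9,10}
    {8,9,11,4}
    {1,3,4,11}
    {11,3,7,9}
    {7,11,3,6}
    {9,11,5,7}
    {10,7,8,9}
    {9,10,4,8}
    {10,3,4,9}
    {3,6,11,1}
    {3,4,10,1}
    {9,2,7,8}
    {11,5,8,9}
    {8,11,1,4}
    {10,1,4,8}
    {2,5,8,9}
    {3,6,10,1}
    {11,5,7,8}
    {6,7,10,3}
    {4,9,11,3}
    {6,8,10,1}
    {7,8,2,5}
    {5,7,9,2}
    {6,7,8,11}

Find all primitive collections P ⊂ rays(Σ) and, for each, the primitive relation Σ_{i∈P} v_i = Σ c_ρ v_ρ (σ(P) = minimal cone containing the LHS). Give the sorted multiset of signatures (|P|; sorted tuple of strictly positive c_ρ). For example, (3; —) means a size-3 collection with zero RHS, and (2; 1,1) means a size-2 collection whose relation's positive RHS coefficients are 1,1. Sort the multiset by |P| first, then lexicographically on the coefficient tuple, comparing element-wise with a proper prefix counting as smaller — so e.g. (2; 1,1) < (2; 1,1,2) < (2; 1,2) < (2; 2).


Minimal non-faces — 20 found among 11 rays, 26 max cones:

  {3,8}:  v_{3} + v_{8} = 0 ; sig = (2; —)
  {4,7}:  v_{4} + v_{7} = 0 ; sig = (2; —)
  {10,11}:  v_{10} + v_{11} = 0 ; sig = (2; —)
  {1,7}:  v_{1} + v_{7} = v_{6} ; sig = (2; 1)
  {4,6}:  v_{4} + v_{6} = v_{1} ; sig = (2; 1)
  {6,9}:  v_{6} + v_{9} = v_{4} ; sig = (2; 1)
  {2,6}:  v_{2} + v_{6} = v_{5} + v_{8} ; sig = (2; 1,1)
  {5,6}:  v_{5} + v_{6} = v_{8} + v_{11} ; sig = (2; 1,1)
  {1,5}:  v_{1} + v_{5} = v_{4} + v_{8} + v_{11} ; sig = (2; 1,1,1)
  {2,3}:  v_{2} + v_{3} = v_{5} + v_{7} + v_{9} ; sig = (2; 1,1,1)
  {2,4}:  v_{2} + v_{4} = v_{5} + v_{8} + v_{9} ; sig = (2; 1,1,1)
  {3,5}:  v_{3} + v_{5} = v_{7} + v_{9} + v_{11} ; sig = (2; 1,1,1)
  {4,5}:  v_{4} + v_{5} = v_{8} + v_{9} + v_{11} ; sig = (2; 1,1,1)
  {5,10}:  v_{5} + v_{10} = v_{7} + v_{8} + v_{9} ; sig = (2; 1,1,1)
  {1,2}:  v_{1} + v_{2} = 2·v_{8} + v_{9} + v_{11} ; sig = (2; 1,1,2)
  {1,9}:  v_{1} + v_{9} = 2·v_{4} ; sig = (2; 2)
  {2,11}:  v_{2} + v_{11} = 2·v_{5} ; sig = (2; 2)
  {2,10}:  v_{2} + v_{10} = 2·v_{7} + 2·v_{8} + 2·v_{9} ; sig = (2; 2,2,2)
  {5,7,8,9}:  v_{5} + v_{7} + v_{8} + v_{9} = v_{2} ; sig = (4; 1)
  {7,8,9,11}:  v_{7} + v_{8} + v_{9} + v_{11} = v_{5} ; sig = (4; 1)

Hence PRS(X_Σ) =
    (2; —)
    (2; —)
    (2; —)
    (2; 1)
    (2; 1)
    (2; 1)
    (2; 1,1)
    (2; 1,1)
    (2; 1,1,1)
    (2; 1,1,1)
    (2; 1,1,1)
    (2; 1,1,1)
    (2; 1,1,1)
    (2; 1,1,1)
    (2; 1,1,2)
    (2; 2)
    (2; 2)
    (2; 2,2,2)
    (4; 1)
    (4; 1)


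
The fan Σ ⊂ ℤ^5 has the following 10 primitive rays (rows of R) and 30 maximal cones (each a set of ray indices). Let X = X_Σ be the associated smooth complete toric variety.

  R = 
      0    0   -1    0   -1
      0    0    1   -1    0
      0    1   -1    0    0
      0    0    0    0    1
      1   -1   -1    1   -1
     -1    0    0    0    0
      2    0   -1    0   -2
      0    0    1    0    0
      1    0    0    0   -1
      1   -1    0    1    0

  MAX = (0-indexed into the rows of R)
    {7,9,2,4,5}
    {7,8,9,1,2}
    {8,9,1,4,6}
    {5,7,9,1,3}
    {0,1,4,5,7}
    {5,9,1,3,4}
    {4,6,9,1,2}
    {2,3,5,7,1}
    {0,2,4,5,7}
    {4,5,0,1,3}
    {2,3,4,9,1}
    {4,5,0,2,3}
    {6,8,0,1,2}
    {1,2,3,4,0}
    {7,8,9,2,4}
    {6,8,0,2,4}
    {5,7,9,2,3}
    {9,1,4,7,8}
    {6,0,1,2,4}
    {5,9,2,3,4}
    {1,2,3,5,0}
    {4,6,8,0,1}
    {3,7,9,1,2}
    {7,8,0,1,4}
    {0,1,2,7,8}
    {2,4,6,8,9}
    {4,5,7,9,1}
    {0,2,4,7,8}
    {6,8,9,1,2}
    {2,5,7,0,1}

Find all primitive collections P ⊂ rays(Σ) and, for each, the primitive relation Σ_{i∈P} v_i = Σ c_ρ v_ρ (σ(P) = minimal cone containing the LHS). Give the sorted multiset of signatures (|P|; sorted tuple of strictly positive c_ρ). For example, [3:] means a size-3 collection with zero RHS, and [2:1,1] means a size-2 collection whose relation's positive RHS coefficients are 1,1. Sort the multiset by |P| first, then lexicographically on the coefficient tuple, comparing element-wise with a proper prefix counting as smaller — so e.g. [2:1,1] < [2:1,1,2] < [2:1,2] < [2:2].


|primitive collections| = 12. Relations:

  P={0,9}:  v_{0} + v_{9} = v_{4}  ⇒ sig = [2:1]
  P={5,6}:  v_{5} + v_{6} = v_{0} + v_{8}  ⇒ sig = [2:1,1]
  P={5,8}:  v_{5} + v_{8} = v_{0} + v_{7}  ⇒ sig = [2:1,1]
  P={3,8}:  v_{3} + v_{8} = v_{1} + v_{2} + v_{9}  ⇒ sig = [2:1,1,1]
  P={3,6}:  v_{3} + v_{6} = 2·v_{1} + 2·v_{2} + v_{4} + v_{9}  ⇒ sig = [2:1,1,2,2]
  P={6,7}:  v_{6} + v_{7} = 2·v_{8}  ⇒ sig = [2:2]
  P={0,3,7}:  v_{0} + v_{3} + v_{7} = 0  ⇒ sig = [3:]
  P={3,4,7}:  v_{3} + v_{4} + v_{7} = v_{9}  ⇒ sig = [3:1]
  P={1,2,5,9}:  v_{1} + v_{2} + v_{5} + v_{9} = 0  ⇒ sig = [4:]
  P={1,2,4,5}:  v_{1} + v_{2} + v_{4} + v_{5} = v_{0}  ⇒ sig = [4:1]
  P={1,2,4,7}:  v_{1} + v_{2} + v_{4} + v_{7} = v_{8}  ⇒ sig = [4:1]
  P={1,2,4,8}:  v_{1} + v_{2} + v_{4} + v_{8} = v_{6}  ⇒ sig = [4:1]

so the primitive-relation signature multiset is
    |P|=2: 6 collections, coeffs (1), (1,1), (1,1), (1,1,1), (1,1,2,2), (2)
    |P|=3: 2 collections, coeffs (), (1)
    |P|=4: 4 collections, coeffs (), (1), (1), (1)


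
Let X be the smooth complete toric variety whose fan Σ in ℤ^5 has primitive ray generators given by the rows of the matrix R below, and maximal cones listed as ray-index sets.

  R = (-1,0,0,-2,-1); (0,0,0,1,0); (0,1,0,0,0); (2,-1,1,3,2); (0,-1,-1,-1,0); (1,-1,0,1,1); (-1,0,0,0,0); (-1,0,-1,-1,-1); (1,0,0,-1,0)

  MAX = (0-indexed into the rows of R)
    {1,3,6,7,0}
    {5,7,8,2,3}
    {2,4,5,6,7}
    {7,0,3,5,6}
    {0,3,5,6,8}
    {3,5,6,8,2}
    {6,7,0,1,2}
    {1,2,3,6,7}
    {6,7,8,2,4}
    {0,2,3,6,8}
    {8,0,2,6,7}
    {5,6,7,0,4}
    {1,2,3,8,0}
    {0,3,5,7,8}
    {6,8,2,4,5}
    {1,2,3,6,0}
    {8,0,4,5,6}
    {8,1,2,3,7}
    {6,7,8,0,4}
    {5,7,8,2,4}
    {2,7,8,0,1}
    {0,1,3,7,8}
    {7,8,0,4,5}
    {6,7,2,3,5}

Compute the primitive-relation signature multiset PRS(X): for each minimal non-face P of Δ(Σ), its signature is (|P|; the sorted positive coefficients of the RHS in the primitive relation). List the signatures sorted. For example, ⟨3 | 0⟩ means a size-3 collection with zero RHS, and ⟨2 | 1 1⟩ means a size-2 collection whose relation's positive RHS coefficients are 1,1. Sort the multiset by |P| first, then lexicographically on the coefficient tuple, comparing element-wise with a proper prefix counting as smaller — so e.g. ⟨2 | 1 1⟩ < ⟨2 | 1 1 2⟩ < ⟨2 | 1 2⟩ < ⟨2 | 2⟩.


Σ has 9 primitive collections:

  {1,4}:  v_{1} + v_{4} = v_{5} + v_{7}  ⟹  sig = ⟨2 | 1 1⟩
  {1,5}:  v_{1} + v_{5} = v_{3} + v_{7}  ⟹  sig = ⟨2 | 1 1⟩
  {3,4}:  v_{3} + v_{4} = 2·v_{5}  ⟹  sig = ⟨2 | 2⟩
  {1,6,8}:  v_{1} + v_{6} + v_{8} = 0  ⟹  sig = ⟨3 | 0⟩
  {0,2,5}:  v_{0} + v_{2} + v_{5} = v_{6} + v_{8}  ⟹  sig = ⟨3 | 1 1⟩
  {0,2,4}:  v_{0} + v_{2} + v_{4} = 2·v_{6} + v_{7} + 2·v_{8}  ⟹  sig = ⟨3 | 1 2 2⟩
  {0,2,3,7}:  v_{0} + v_{2} + v_{3} + v_{7} = 0  ⟹  sig = ⟨4 | 0⟩
  {3,6,7,8}:  v_{3} + v_{6} + v_{7} + v_{8} = v_{5}  ⟹  sig = ⟨4 | 1⟩
  {5,6,7,8}:  v_{5} + v_{6} + v_{7} + v_{8} = v_{4}  ⟹  sig = ⟨4 | 1⟩

Signatures (|P|; sorted positive RHS coefficients), sorted:
[⟨2 | 1 1⟩, ⟨2 | 1 1⟩, ⟨2 | 2⟩, ⟨3 | 0⟩, ⟨3 | 1 1⟩, ⟨3 | 1 2 2⟩, ⟨4 | 0⟩, ⟨4 | 1⟩, ⟨4 | 1⟩]


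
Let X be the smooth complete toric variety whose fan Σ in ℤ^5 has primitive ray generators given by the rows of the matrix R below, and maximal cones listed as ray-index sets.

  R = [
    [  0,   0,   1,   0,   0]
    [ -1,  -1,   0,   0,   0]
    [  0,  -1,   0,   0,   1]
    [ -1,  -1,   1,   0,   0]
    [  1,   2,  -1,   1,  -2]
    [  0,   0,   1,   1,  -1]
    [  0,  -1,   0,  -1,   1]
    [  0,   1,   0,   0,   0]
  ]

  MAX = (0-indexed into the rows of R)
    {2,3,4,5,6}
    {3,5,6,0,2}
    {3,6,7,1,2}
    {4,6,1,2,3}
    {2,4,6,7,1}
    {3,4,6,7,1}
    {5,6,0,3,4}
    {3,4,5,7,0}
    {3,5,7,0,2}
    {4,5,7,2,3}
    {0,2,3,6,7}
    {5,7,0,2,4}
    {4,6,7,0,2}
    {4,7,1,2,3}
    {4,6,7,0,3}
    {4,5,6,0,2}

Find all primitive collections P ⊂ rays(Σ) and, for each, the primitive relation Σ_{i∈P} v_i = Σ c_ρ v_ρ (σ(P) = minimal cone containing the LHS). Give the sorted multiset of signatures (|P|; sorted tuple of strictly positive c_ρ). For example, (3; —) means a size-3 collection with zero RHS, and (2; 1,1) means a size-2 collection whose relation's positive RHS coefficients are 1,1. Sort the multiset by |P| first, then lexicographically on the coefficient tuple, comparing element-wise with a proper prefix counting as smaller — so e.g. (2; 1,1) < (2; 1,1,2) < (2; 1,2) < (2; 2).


Σ has 5 primitive collections:

  P = {0,1}:  v_{0} + v_{1} = v_{3}  →  sig = (2; 1)
  P = {1,5}:  v_{1} + v_{5} = v_{2} + 2·v_{3} + v_{4}  →  sig = (2; 1,1,2)
  P = {5,6,7}:  v_{5} + v_{6} + v_{7} = v_{0}  →  sig = (3; 1)
  P = {0,2,3,4}:  v_{0} + v_{2} + v_{3} + v_{4} = v_{5}  →  sig = (4; 1)
  P = {2,3,4,6,7}:  v_{2} + v_{3} + v_{4} + v_{6} + v_{7} = 0  →  sig = (5; —)

Sorted signature multiset PRS(X):
[(2; 1), (2; 1,1,2), (3; 1), (4; 1), (5; —)]


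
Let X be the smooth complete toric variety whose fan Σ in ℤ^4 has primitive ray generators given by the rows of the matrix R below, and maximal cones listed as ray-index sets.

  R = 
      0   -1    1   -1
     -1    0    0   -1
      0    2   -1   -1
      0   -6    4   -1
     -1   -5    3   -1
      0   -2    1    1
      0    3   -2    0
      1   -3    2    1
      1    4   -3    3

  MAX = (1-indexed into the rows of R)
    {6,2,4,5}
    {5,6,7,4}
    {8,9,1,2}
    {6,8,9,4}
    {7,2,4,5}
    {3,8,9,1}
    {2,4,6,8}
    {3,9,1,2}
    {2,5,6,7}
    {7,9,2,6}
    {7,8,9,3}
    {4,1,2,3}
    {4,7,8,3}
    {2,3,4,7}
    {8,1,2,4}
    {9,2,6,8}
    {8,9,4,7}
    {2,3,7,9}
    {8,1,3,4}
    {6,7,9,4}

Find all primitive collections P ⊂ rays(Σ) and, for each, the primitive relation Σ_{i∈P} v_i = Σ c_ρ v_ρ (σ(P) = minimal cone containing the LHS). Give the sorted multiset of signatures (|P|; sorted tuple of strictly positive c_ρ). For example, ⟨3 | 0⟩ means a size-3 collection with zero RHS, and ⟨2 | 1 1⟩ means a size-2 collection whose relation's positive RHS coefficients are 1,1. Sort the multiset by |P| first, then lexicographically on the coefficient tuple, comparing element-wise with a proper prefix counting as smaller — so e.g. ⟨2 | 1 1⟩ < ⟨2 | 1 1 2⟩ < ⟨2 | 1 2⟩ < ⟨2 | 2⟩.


|primitive collections| = 14. Relations:

  P={3,6}:  v_{3} + v_{6} = 0  so sig = ⟨2 | 0⟩
  P={1,7}:  v_{1} + v_{7} = v_{3}  so sig = ⟨2 | 1⟩
  P={1,5}:  v_{1} + v_{5} = v_{2} + v_{4}  so sig = ⟨2 | 1 1⟩
  P={1,6}:  v_{1} + v_{6} = v_{2} + v_{8}  so sig = ⟨2 | 1 1⟩
  P={5,8}:  v_{5} + v_{8} = v_{4} + v_{6}  so sig = ⟨2 | 1 1⟩
  P={3,5}:  v_{3} + v_{5} = v_{2} + v_{4} + v_{7}  so sig = ⟨2 | 1 1 1⟩
  P={5,9}:  v_{5} + v_{9} = 2·v_{6} + v_{7}  so sig = ⟨2 | 1 2⟩
  P={2,7,8}:  v_{2} + v_{7} + v_{8} = 0  so sig = ⟨3 | 0⟩
  P={1,4,9}:  v_{1} + v_{4} + v_{9} = v_{8}  so sig = ⟨3 | 1⟩
  P={2,3,8}:  v_{2} + v_{3} + v_{8} = v_{1}  so sig = ⟨3 | 1⟩
  P={2,4,9}:  v_{2} + v_{4} + v_{9} = v_{6}  so sig = ⟨3 | 1⟩
  P={3,4,9}:  v_{3} + v_{4} + v_{9} = v_{7} + v_{8}  so sig = ⟨3 | 1 1⟩
  P={6,7,8}:  v_{6} + v_{7} + v_{8} = v_{4} + v_{9}  so sig = ⟨3 | 1 1⟩
  P={2,4,6,7}:  v_{2} + v_{4} + v_{6} + v_{7} = v_{5}  so sig = ⟨4 | 1⟩

Sorted signature multiset PRS(X):
[⟨2 | 0⟩, ⟨2 | 1⟩, ⟨2 | 1 1⟩, ⟨2 | 1 1⟩, ⟨2 | 1 1⟩, ⟨2 | 1 1 1⟩, ⟨2 | 1 2⟩, ⟨3 | 0⟩, ⟨3 | 1⟩, ⟨3 | 1⟩, ⟨3 | 1⟩, ⟨3 | 1 1⟩, ⟨3 | 1 1⟩, ⟨4 | 1⟩]


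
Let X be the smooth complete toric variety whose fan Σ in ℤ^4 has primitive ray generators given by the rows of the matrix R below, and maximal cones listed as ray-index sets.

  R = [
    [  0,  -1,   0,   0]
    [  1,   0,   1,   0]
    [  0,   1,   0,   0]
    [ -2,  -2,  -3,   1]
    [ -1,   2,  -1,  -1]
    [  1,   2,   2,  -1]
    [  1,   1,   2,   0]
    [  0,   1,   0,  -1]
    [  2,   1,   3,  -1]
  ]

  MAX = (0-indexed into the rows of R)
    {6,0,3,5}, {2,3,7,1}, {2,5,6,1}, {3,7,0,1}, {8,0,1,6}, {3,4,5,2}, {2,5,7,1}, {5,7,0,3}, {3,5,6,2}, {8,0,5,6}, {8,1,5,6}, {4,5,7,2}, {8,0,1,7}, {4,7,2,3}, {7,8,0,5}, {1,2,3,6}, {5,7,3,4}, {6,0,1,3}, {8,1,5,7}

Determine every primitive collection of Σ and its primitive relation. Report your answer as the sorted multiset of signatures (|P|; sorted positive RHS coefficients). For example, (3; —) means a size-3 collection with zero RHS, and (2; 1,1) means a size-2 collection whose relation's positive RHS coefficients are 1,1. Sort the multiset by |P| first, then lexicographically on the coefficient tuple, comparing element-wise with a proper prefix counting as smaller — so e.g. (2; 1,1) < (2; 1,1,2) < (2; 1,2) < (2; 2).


Δ(Σ) — 9 vertices, 11 min non-faces:

  {0,2}:  v_{0} + v_{2} = 0  so sig = (2; —)
  {3,8}:  v_{3} + v_{8} = v_{0}  so sig = (2; 1)
  {6,7}:  v_{6} + v_{7} = v_{5}  so sig = (2; 1)
  {1,4}:  v_{1} + v_{4} = v_{2} + v_{7}  so sig = (2; 1,1)
  {2,8}:  v_{2} + v_{8} = v_{1} + v_{5}  so sig = (2; 1,1)
  {4,8}:  v_{4} + v_{8} = v_{5} + v_{7}  so sig = (2; 1,1)
  {0,4}:  v_{0} + v_{4} = v_{3} + v_{5} + v_{7}  so sig = (2; 1,1,1)
  {4,6}:  v_{4} + v_{6} = v_{2} + v_{3} + 2·v_{5}  so sig = (2; 1,1,2)
  {1,3,5}:  v_{1} + v_{3} + v_{5} = 0  so sig = (3; —)
  {0,1,5}:  v_{0} + v_{1} + v_{5} = v_{8}  so sig = (3; 1)
  {2,3,5,7}:  v_{2} + v_{3} + v_{5} + v_{7} = v_{4}  so sig = (4; 1)

Signatures (|P|; sorted positive RHS coefficients), sorted:
    (2; —)
    (2; 1)
    (2; 1)
    (2; 1,1)
    (2; 1,1)
    (2; 1,1)
    (2; 1,1,1)
    (2; 1,1,2)
    (3; —)
    (3; 1)
    (4; 1)
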